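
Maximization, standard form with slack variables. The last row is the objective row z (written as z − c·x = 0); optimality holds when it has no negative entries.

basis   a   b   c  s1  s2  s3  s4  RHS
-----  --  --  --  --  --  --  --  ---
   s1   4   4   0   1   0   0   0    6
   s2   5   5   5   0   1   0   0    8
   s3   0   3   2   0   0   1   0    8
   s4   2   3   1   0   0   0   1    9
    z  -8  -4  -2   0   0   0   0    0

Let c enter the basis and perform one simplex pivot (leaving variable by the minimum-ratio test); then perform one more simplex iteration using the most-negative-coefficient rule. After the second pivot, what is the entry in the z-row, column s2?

Ratio test on column c — row 1: entry 0 ≤ 0; row 2: 8/5 = 8/5; row 3: 8/2 = 4; row 4: 9/1 = 9. Minimum is 8/5 at row 2 (s2 leaves); pivot element 5.
Divide row 2 by 5; eliminate column c from the other rows.
Second iteration: most negative z-row entry is -6 in column a, so a enters.
Ratio test on column a — row 1: 6/4 = 3/2; row 2: (8/5)/1 = 8/5; row 3: entry -2 ≤ 0; row 4: (37/5)/1 = 37/5. Minimum is 3/2 at row 1 (s1 leaves); pivot element 4.
Divide row 1 by 4; eliminate column a from the other rows.
After both pivots, the entry at the z-row, column s2 is 2/5.

2/5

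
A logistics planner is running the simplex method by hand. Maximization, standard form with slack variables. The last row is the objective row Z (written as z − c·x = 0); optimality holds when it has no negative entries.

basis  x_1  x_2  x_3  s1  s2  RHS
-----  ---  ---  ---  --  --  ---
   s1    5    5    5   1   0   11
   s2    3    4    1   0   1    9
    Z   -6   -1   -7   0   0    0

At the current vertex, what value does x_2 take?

x_2 is not in the basis, so in the current basic feasible solution x_2 = 0.

0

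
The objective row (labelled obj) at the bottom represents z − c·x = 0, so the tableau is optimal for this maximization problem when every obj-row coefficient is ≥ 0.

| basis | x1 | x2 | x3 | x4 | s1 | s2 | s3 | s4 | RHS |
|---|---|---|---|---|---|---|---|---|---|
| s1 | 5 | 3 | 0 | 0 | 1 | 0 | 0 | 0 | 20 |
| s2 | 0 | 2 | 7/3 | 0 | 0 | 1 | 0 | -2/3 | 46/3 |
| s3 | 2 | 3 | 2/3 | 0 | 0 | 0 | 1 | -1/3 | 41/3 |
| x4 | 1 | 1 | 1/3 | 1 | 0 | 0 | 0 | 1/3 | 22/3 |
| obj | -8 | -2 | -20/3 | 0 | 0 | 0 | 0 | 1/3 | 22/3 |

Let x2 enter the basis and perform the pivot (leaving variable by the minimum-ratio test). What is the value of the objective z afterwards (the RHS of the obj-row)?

148/9

Ratio test on column x2 — row 1: 20/3 = 20/3; row 2: (46/3)/2 = 23/3; row 3: (41/3)/3 = 41/9; row 4: (22/3)/1 = 22/3. Minimum is 41/9 at row 3 (s3 leaves); pivot element 3.
Pivot on row 3; the obj-row RHS becomes 22/3 − (-2)·(41/9) = 148/9.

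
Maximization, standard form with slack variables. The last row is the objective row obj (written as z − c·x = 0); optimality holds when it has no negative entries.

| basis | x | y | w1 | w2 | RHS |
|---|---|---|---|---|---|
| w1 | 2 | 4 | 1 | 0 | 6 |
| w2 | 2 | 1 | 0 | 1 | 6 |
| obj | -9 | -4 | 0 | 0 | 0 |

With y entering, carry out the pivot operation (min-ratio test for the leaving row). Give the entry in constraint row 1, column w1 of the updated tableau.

Ratio test on column y — row 1: 6/4 = 3/2; row 2: 6/1 = 6. Minimum is 3/2 at row 1 (w1 leaves); pivot element 4.
Divide row 1 by 4; eliminate column y from the other rows.
In the new row 1, the w1 entry is the old entry divided by the pivot: 1/4 = 1/4.

1/4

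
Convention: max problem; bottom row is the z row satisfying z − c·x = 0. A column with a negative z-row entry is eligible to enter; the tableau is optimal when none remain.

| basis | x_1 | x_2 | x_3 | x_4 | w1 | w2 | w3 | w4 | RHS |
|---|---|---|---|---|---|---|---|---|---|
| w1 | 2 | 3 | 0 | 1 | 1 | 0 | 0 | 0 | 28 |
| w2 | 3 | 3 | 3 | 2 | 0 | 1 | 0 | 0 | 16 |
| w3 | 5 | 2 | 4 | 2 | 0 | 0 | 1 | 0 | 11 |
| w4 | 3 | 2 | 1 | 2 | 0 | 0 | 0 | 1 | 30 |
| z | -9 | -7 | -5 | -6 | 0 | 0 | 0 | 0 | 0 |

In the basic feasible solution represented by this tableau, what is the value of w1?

w1 is basic (row 1); its value is the RHS of that row, 28.

28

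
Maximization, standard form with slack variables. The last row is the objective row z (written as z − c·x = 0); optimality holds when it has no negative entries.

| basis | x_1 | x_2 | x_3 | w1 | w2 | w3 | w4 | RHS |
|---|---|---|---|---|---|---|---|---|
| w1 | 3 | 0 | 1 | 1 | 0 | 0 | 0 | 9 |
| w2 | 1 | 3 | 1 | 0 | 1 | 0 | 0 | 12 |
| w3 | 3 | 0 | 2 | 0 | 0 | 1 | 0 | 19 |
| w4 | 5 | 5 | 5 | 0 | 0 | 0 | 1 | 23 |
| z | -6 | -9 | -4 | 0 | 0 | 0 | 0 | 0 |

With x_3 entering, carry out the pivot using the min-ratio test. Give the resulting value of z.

92/5

Ratio test on column x_3 — row 1: 9/1 = 9; row 2: 12/1 = 12; row 3: 19/2 = 19/2; row 4: 23/5 = 23/5. Minimum is 23/5 at row 4 (w4 leaves); pivot element 5.
Pivot on row 4; the z-row RHS becomes 0 − (-4)·(23/5) = 92/5.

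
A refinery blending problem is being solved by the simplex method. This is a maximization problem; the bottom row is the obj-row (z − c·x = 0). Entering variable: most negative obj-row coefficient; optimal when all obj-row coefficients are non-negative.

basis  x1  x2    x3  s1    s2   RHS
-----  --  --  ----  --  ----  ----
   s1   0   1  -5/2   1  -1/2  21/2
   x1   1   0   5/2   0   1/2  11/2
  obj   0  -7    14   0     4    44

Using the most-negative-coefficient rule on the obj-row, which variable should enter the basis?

x2

Negative obj-row entries: x2: -7.
The most negative is -7 in column x2, so x2 enters.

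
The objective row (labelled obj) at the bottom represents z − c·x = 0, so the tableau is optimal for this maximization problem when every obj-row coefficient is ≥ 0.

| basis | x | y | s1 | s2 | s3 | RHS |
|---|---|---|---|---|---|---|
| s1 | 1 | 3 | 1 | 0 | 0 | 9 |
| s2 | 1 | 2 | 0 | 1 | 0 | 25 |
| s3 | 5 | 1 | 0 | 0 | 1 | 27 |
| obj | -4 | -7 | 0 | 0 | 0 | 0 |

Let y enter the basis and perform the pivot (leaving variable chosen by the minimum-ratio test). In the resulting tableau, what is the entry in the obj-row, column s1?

7/3

Ratio test on column y — row 1: 9/3 = 3; row 2: 25/2 = 25/2; row 3: 27/1 = 27. Minimum is 3 at row 1 (s1 leaves); pivot element 3.
Divide row 1 by 3; eliminate column y from the other rows.
obj-row update in column s1: 0 − (-7)·(1/3) = 7/3.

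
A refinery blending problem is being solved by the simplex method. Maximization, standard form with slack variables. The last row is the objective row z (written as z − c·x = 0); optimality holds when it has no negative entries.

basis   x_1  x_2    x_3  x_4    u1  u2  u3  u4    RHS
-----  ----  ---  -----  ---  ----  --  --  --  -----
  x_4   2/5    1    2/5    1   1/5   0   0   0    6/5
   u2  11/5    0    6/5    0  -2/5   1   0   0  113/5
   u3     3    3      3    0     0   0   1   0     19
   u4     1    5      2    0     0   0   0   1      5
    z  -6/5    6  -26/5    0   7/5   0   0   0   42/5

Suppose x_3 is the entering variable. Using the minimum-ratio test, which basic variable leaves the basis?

Column x_3 entries and ratios — x_4: (6/5)/(2/5) = 3; u2: (113/5)/(6/5) = 113/6; u3: 19/3 = 19/3; u4: 5/2 = 5/2.
Smallest ratio is 5/2 in the row of u4, so u4 leaves.

u4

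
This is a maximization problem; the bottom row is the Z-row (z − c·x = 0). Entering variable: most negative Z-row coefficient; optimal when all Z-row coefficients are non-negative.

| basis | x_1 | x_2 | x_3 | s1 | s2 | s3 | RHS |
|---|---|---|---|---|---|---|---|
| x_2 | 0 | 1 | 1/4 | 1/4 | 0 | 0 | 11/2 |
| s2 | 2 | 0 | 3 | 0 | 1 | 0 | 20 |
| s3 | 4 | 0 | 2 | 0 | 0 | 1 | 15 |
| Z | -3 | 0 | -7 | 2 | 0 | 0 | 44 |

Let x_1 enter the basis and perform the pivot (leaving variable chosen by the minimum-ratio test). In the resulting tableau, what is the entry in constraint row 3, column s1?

0

Ratio test on column x_1 — row 1: entry 0 ≤ 0; row 2: 20/2 = 10; row 3: 15/4 = 15/4. Minimum is 15/4 at row 3 (s3 leaves); pivot element 4.
Divide row 3 by 4; eliminate column x_1 from the other rows.
In the new row 3, the s1 entry is the old entry divided by the pivot: 0/4 = 0.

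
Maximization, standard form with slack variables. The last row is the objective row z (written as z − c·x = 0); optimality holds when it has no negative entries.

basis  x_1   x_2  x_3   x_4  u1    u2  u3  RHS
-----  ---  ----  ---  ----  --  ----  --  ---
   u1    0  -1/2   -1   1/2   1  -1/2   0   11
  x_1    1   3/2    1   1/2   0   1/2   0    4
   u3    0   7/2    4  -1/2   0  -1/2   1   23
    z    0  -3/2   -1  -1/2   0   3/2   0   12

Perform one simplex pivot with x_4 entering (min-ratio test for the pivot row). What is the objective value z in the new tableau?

16

Ratio test on column x_4 — row 1: 11/(1/2) = 22; row 2: 4/(1/2) = 8; row 3: entry -1/2 ≤ 0. Minimum is 8 at row 2 (x_1 leaves); pivot element 1/2.
Pivot on row 2; the z-row RHS becomes 12 − (-1/2)·8 = 16.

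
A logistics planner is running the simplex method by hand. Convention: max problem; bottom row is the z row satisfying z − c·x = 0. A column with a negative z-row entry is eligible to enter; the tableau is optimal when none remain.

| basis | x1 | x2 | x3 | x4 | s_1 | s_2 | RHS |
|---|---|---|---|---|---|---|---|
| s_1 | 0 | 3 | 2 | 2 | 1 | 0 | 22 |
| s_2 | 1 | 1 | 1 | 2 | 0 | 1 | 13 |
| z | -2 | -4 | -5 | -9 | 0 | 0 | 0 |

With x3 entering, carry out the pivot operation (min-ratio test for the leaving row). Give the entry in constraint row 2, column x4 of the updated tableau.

Ratio test on column x3 — row 1: 22/2 = 11; row 2: 13/1 = 13. Minimum is 11 at row 1 (s_1 leaves); pivot element 2.
Divide row 1 by 2; eliminate column x3 from the other rows.
Row 2 update in column x4: 2 − 1·1 = 1.

1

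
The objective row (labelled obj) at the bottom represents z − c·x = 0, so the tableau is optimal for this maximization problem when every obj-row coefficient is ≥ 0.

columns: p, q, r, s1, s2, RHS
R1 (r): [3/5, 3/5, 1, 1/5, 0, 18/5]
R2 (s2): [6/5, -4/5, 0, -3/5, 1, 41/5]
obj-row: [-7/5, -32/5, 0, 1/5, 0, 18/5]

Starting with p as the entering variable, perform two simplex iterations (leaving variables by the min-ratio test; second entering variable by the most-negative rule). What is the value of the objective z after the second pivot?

Ratio test on column p — row 1: (18/5)/(3/5) = 6; row 2: (41/5)/(6/5) = 41/6. Minimum is 6 at row 1 (r leaves); pivot element 3/5.
Pivot on row 1; the obj-row RHS becomes 18/5 − (-7/5)·6 = 12.
Next entering variable (most negative obj-row entry -5): q.
Ratio test on column q — row 1: 6/1 = 6; row 2: entry -2 ≤ 0. Minimum is 6 at row 1 (p leaves); pivot element 1.
After the second pivot the obj-row RHS is 12 − (-5)·6 = 42.

42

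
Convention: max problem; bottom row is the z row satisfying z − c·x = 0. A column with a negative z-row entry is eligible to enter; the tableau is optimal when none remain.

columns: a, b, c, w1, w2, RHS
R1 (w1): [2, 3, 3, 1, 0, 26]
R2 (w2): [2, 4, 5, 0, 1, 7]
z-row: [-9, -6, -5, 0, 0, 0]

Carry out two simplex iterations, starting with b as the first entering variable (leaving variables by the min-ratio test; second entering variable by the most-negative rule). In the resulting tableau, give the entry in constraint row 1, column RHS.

Ratio test on column b — row 1: 26/3 = 26/3; row 2: 7/4 = 7/4. Minimum is 7/4 at row 2 (w2 leaves); pivot element 4.
Divide row 2 by 4; eliminate column b from the other rows.
Second iteration: most negative z-row entry is -6 in column a, so a enters.
Ratio test on column a — row 1: (83/4)/(1/2) = 83/2; row 2: (7/4)/(1/2) = 7/2. Minimum is 7/2 at row 2 (b leaves); pivot element 1/2.
Divide row 2 by 1/2; eliminate column a from the other rows.
After both pivots, the entry at constraint row 1, column RHS is 19.

19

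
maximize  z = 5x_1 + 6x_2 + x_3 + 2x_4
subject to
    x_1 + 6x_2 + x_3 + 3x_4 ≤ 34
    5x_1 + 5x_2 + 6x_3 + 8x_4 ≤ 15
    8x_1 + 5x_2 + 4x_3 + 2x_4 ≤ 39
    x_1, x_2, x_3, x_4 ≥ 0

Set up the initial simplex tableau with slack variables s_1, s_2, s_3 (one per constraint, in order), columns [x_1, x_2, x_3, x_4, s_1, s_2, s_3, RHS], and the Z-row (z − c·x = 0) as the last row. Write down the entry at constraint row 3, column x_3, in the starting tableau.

4

Constraint 3 has coefficient 4 on x_3.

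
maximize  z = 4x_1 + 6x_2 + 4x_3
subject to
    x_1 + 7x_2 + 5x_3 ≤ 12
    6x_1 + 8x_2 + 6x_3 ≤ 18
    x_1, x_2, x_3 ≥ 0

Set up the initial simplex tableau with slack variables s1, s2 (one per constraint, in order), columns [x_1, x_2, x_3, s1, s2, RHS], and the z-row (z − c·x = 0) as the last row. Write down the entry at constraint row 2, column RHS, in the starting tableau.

The RHS of constraint 2 is b_2 = 18.

18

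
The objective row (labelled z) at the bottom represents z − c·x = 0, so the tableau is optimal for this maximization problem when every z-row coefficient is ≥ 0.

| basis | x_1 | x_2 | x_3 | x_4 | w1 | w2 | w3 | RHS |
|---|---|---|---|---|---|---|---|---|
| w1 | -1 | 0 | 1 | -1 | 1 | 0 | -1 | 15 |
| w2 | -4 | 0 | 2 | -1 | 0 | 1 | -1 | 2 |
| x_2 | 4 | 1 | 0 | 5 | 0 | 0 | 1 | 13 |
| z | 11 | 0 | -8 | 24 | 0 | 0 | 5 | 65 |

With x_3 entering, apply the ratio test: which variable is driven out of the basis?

w2

Column x_3 entries and ratios — w1: 15/1 = 15; w2: 2/2 = 1; x_2: 0 ≤ 0, skip.
Smallest ratio is 1 in the row of w2, so w2 leaves.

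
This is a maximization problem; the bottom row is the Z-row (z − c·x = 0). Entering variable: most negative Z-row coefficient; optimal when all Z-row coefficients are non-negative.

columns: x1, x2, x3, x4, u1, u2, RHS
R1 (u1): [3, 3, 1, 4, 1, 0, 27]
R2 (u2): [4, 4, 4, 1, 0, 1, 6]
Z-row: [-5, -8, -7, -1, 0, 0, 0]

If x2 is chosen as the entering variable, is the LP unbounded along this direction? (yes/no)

Column x2 has positive entries in row(s) 1, 2, so the ratio test bounds it — not unbounded.

no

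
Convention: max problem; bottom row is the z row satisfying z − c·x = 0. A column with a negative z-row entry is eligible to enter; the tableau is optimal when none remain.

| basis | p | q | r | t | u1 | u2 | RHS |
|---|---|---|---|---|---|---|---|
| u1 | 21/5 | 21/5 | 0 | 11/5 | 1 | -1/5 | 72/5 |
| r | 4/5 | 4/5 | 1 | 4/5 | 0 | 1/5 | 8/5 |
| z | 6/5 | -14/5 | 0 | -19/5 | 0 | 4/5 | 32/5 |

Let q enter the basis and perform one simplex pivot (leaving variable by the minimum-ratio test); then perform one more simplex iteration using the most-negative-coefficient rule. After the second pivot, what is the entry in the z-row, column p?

Ratio test on column q — row 1: (72/5)/(21/5) = 24/7; row 2: (8/5)/(4/5) = 2. Minimum is 2 at row 2 (r leaves); pivot element 4/5.
Divide row 2 by 4/5; eliminate column q from the other rows.
Second iteration: most negative z-row entry is -1 in column t, so t enters.
Ratio test on column t — row 1: entry -2 ≤ 0; row 2: 2/1 = 2. Minimum is 2 at row 2 (q leaves); pivot element 1.
Divide row 2 by 1; eliminate column t from the other rows.
After both pivots, the entry at the z-row, column p is 5.

5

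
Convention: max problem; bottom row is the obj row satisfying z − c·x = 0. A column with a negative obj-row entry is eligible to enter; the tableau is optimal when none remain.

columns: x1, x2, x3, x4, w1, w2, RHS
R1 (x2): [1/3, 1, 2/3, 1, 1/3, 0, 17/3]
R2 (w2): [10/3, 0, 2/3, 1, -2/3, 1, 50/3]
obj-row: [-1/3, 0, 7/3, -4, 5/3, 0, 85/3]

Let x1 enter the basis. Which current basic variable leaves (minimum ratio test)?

Column x1 entries and ratios — x2: (17/3)/(1/3) = 17; w2: (50/3)/(10/3) = 5.
Smallest ratio is 5 in the row of w2, so w2 leaves.

w2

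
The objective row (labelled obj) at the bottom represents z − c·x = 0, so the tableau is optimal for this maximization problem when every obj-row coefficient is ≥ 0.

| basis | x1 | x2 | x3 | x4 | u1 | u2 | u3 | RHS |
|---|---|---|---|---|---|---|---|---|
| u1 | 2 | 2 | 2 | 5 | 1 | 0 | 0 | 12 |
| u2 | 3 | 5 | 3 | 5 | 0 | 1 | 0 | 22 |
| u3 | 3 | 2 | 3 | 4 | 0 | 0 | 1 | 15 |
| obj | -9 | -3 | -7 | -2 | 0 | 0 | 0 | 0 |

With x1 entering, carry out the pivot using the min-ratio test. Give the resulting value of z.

45

Ratio test on column x1 — row 1: 12/2 = 6; row 2: 22/3 = 22/3; row 3: 15/3 = 5. Minimum is 5 at row 3 (u3 leaves); pivot element 3.
Pivot on row 3; the obj-row RHS becomes 0 − (-9)·5 = 45.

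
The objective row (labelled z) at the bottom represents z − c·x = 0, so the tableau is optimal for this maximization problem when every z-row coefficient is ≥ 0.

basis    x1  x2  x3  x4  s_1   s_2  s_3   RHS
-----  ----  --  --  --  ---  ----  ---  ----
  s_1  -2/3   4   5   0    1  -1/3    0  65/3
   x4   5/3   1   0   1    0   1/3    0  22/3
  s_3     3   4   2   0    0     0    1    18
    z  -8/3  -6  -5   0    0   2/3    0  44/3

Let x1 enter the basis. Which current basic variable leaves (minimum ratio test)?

x4

Column x1 entries and ratios — s_1: -2/3 ≤ 0, skip; x4: (22/3)/(5/3) = 22/5; s_3: 18/3 = 6.
Smallest ratio is 22/5 in the row of x4, so x4 leaves.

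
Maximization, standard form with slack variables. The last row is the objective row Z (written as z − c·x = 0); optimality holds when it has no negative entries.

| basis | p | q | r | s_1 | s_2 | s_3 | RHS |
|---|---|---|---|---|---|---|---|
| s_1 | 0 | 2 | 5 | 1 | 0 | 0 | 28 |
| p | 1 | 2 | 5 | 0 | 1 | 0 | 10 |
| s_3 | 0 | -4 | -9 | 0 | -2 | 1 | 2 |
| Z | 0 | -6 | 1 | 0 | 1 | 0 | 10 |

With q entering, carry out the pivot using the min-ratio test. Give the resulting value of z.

40

Ratio test on column q — row 1: 28/2 = 14; row 2: 10/2 = 5; row 3: entry -4 ≤ 0. Minimum is 5 at row 2 (p leaves); pivot element 2.
Pivot on row 2; the Z-row RHS becomes 10 − (-6)·5 = 40.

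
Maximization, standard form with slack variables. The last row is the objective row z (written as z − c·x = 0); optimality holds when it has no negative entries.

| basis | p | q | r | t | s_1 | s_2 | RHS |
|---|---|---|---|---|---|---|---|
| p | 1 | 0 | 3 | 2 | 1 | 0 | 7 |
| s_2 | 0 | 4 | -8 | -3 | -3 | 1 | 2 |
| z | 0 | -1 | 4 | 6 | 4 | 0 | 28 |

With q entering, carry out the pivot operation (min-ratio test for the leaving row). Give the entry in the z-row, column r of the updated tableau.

Ratio test on column q — row 1: entry 0 ≤ 0; row 2: 2/4 = 1/2. Minimum is 1/2 at row 2 (s_2 leaves); pivot element 4.
Divide row 2 by 4; eliminate column q from the other rows.
z-row update in column r: 4 − (-1)·(-2) = 2.

2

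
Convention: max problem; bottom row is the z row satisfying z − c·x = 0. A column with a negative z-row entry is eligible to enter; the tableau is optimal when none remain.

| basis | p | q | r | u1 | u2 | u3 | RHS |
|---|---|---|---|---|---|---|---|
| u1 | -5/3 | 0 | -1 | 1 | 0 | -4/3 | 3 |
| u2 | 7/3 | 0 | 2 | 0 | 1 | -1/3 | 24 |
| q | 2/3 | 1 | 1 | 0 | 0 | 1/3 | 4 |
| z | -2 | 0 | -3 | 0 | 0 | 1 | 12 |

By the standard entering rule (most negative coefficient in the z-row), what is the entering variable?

Negative z-row entries: p: -2, r: -3.
The most negative is -3 in column r, so r enters.

r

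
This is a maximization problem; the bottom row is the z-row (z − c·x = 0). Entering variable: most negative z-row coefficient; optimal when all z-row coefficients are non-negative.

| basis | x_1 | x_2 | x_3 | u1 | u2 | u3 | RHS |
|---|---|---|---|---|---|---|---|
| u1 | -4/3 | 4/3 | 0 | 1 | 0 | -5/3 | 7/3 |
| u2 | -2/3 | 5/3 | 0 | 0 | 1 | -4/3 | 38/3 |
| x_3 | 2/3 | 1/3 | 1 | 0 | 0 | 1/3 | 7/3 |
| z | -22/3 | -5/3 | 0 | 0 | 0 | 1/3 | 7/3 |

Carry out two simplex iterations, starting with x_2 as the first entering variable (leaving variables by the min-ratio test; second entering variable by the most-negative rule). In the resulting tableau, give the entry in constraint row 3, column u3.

3/4

Ratio test on column x_2 — row 1: (7/3)/(4/3) = 7/4; row 2: (38/3)/(5/3) = 38/5; row 3: (7/3)/(1/3) = 7. Minimum is 7/4 at row 1 (u1 leaves); pivot element 4/3.
Divide row 1 by 4/3; eliminate column x_2 from the other rows.
Second iteration: most negative z-row entry is -9 in column x_1, so x_1 enters.
Ratio test on column x_1 — row 1: entry -1 ≤ 0; row 2: (39/4)/1 = 39/4; row 3: (7/4)/1 = 7/4. Minimum is 7/4 at row 3 (x_3 leaves); pivot element 1.
Divide row 3 by 1; eliminate column x_1 from the other rows.
After both pivots, the entry at constraint row 3, column u3 is 3/4.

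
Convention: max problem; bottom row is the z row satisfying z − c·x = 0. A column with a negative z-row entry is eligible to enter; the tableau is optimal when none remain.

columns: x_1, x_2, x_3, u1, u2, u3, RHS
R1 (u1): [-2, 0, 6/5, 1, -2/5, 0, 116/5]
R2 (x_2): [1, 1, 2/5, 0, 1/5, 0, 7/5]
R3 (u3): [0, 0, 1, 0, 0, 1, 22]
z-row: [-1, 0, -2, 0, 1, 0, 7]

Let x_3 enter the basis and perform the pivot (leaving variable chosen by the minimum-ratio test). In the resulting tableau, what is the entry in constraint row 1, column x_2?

Ratio test on column x_3 — row 1: (116/5)/(6/5) = 58/3; row 2: (7/5)/(2/5) = 7/2; row 3: 22/1 = 22. Minimum is 7/2 at row 2 (x_2 leaves); pivot element 2/5.
Divide row 2 by 2/5; eliminate column x_3 from the other rows.
Row 1 update in column x_2: 0 − (6/5)·(5/2) = -3.

-3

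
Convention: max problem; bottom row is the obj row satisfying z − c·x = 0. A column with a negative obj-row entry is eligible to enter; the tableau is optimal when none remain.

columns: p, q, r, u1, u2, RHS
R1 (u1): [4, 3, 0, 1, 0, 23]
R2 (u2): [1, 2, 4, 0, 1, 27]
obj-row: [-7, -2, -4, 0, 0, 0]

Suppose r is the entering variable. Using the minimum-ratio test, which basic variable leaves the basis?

u2

Column r entries and ratios — u1: 0 ≤ 0, skip; u2: 27/4 = 27/4.
Smallest ratio is 27/4 in the row of u2, so u2 leaves.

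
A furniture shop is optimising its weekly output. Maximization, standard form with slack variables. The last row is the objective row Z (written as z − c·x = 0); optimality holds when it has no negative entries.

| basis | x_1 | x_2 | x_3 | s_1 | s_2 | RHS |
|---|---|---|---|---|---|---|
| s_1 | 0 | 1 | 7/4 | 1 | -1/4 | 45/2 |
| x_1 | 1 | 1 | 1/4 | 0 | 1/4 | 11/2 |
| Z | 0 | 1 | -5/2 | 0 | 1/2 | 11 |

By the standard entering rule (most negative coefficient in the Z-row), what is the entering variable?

x_3

Negative Z-row entries: x_3: -5/2.
The most negative is -5/2 in column x_3, so x_3 enters.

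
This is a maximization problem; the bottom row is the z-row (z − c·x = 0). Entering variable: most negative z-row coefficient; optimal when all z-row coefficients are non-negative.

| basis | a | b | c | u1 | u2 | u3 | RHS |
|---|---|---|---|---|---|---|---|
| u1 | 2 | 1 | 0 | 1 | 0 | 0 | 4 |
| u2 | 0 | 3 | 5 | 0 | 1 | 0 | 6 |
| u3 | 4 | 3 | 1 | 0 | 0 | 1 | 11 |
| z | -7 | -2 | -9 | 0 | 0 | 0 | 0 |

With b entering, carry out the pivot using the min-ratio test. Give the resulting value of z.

Ratio test on column b — row 1: 4/1 = 4; row 2: 6/3 = 2; row 3: 11/3 = 11/3. Minimum is 2 at row 2 (u2 leaves); pivot element 3.
Pivot on row 2; the z-row RHS becomes 0 − (-2)·2 = 4.

4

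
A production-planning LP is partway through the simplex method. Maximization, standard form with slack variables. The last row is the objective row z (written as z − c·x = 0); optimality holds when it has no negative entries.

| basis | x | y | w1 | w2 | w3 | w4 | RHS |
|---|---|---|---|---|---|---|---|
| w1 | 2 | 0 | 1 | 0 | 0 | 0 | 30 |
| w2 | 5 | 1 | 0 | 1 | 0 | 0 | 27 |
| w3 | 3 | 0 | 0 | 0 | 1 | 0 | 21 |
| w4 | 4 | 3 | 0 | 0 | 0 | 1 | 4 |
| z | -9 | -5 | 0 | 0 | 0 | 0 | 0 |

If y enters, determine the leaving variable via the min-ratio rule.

w4

Column y entries and ratios — w1: 0 ≤ 0, skip; w2: 27/1 = 27; w3: 0 ≤ 0, skip; w4: 4/3 = 4/3.
Smallest ratio is 4/3 in the row of w4, so w4 leaves.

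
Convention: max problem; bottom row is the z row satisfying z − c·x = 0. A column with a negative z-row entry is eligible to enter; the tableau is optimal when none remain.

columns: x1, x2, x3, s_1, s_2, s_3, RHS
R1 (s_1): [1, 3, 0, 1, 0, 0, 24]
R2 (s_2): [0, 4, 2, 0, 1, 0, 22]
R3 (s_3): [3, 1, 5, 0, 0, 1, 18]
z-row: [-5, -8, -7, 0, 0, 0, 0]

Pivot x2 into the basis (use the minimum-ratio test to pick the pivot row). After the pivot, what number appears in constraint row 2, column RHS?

11/2

Ratio test on column x2 — row 1: 24/3 = 8; row 2: 22/4 = 11/2; row 3: 18/1 = 18. Minimum is 11/2 at row 2 (s_2 leaves); pivot element 4.
Divide row 2 by 4; eliminate column x2 from the other rows.
In the new row 2, the RHS entry is the old entry divided by the pivot: 22/4 = 11/2.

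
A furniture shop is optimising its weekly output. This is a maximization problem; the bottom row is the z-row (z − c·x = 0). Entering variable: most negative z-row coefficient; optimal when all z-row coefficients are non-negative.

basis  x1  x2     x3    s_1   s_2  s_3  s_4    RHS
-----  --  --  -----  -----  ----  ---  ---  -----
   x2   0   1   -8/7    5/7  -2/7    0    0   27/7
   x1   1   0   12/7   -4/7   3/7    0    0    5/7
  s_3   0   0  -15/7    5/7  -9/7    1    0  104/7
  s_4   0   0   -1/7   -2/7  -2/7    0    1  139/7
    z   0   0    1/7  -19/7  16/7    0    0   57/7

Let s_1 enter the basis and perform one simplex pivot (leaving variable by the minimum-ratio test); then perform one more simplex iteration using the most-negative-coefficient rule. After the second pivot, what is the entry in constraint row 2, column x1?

5/4

Ratio test on column s_1 — row 1: (27/7)/(5/7) = 27/5; row 2: entry -4/7 ≤ 0; row 3: (104/7)/(5/7) = 104/5; row 4: entry -2/7 ≤ 0. Minimum is 27/5 at row 1 (x2 leaves); pivot element 5/7.
Divide row 1 by 5/7; eliminate column s_1 from the other rows.
Second iteration: most negative z-row entry is -21/5 in column x3, so x3 enters.
Ratio test on column x3 — row 1: entry -8/5 ≤ 0; row 2: (19/5)/(4/5) = 19/4; row 3: entry -1 ≤ 0; row 4: entry -3/5 ≤ 0. Minimum is 19/4 at row 2 (x1 leaves); pivot element 4/5.
Divide row 2 by 4/5; eliminate column x3 from the other rows.
After both pivots, the entry at constraint row 2, column x1 is 5/4.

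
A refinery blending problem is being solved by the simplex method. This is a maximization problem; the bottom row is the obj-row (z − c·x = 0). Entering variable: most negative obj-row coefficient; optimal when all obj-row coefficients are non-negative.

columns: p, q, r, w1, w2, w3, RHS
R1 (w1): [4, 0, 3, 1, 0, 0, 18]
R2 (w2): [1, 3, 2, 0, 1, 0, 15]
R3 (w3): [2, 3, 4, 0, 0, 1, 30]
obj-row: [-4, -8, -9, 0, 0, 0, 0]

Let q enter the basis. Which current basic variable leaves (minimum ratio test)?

w2

Column q entries and ratios — w1: 0 ≤ 0, skip; w2: 15/3 = 5; w3: 30/3 = 10.
Smallest ratio is 5 in the row of w2, so w2 leaves.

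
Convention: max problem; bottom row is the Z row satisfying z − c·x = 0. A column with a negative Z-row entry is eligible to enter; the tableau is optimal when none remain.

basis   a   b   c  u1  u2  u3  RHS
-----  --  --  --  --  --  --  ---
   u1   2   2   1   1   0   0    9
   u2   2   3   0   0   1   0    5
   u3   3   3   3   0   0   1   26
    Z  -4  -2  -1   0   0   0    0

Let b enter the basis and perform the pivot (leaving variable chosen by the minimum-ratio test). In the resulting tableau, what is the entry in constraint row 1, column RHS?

17/3

Ratio test on column b — row 1: 9/2 = 9/2; row 2: 5/3 = 5/3; row 3: 26/3 = 26/3. Minimum is 5/3 at row 2 (u2 leaves); pivot element 3.
Divide row 2 by 3; eliminate column b from the other rows.
Row 1 update in column RHS: 9 − 2·(5/3) = 17/3.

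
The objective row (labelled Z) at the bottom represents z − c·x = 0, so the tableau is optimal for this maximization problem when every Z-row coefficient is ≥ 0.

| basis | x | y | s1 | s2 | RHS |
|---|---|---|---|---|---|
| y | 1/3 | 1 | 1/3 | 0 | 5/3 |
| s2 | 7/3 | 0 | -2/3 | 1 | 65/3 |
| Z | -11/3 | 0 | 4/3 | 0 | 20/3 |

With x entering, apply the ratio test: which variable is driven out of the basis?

y

Column x entries and ratios — y: (5/3)/(1/3) = 5; s2: (65/3)/(7/3) = 65/7.
Smallest ratio is 5 in the row of y, so y leaves.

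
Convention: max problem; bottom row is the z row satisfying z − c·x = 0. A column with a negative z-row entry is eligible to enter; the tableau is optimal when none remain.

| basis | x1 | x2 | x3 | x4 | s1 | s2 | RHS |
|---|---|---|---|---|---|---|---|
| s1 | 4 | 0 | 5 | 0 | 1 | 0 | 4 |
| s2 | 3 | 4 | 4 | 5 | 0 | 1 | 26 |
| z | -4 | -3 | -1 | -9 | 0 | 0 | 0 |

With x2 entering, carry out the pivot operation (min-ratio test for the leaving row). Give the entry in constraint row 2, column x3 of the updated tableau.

Ratio test on column x2 — row 1: entry 0 ≤ 0; row 2: 26/4 = 13/2. Minimum is 13/2 at row 2 (s2 leaves); pivot element 4.
Divide row 2 by 4; eliminate column x2 from the other rows.
In the new row 2, the x3 entry is the old entry divided by the pivot: 4/4 = 1.

1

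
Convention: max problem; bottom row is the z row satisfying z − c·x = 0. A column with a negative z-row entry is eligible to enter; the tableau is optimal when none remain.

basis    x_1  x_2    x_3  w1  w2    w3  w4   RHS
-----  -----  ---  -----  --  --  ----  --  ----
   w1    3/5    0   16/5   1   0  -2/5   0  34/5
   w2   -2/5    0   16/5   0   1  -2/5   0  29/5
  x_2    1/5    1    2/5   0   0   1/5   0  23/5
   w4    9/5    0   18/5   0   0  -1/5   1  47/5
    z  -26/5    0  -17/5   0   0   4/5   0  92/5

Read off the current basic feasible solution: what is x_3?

x_3 is not in the basis, so in the current basic feasible solution x_3 = 0.

0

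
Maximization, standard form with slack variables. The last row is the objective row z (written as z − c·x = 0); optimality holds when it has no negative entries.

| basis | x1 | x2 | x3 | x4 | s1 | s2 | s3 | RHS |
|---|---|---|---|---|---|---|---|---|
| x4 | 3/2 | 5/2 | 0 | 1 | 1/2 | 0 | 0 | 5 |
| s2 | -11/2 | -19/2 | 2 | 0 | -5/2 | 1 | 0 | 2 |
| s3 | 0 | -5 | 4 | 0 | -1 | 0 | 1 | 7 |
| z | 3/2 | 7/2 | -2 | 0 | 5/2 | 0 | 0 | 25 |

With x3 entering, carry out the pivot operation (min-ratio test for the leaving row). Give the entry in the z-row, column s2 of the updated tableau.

1

Ratio test on column x3 — row 1: entry 0 ≤ 0; row 2: 2/2 = 1; row 3: 7/4 = 7/4. Minimum is 1 at row 2 (s2 leaves); pivot element 2.
Divide row 2 by 2; eliminate column x3 from the other rows.
z-row update in column s2: 0 − (-2)·(1/2) = 1.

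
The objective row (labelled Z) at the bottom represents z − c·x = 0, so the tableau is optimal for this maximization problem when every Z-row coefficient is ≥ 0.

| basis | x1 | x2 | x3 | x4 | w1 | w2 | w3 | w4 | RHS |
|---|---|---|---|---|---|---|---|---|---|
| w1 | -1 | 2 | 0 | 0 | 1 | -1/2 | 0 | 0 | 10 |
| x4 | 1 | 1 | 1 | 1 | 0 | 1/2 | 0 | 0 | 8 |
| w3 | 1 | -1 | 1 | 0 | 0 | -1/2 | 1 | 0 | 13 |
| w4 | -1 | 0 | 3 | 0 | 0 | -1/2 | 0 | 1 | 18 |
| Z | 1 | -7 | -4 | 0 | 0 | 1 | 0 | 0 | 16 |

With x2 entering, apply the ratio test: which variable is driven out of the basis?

Column x2 entries and ratios — w1: 10/2 = 5; x4: 8/1 = 8; w3: -1 ≤ 0, skip; w4: 0 ≤ 0, skip.
Smallest ratio is 5 in the row of w1, so w1 leaves.

w1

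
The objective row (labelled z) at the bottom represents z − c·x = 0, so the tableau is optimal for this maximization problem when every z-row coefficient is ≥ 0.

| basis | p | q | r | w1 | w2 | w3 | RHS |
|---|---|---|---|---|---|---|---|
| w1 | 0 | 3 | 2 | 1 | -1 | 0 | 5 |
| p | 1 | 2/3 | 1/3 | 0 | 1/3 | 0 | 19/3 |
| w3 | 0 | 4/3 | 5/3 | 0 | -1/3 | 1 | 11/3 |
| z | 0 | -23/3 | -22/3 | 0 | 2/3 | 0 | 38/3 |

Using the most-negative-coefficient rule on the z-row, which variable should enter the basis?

q

Negative z-row entries: q: -23/3, r: -22/3.
The most negative is -23/3 in column q, so q enters.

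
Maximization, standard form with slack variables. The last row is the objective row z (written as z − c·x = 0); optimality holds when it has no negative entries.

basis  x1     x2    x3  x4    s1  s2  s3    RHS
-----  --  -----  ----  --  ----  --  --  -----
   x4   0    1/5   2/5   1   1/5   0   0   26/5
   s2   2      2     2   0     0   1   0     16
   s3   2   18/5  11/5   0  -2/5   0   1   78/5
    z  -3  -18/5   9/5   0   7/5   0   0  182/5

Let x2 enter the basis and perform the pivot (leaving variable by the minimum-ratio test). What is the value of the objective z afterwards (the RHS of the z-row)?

Ratio test on column x2 — row 1: (26/5)/(1/5) = 26; row 2: 16/2 = 8; row 3: (78/5)/(18/5) = 13/3. Minimum is 13/3 at row 3 (s3 leaves); pivot element 18/5.
Pivot on row 3; the z-row RHS becomes 182/5 − (-18/5)·(13/3) = 52.

52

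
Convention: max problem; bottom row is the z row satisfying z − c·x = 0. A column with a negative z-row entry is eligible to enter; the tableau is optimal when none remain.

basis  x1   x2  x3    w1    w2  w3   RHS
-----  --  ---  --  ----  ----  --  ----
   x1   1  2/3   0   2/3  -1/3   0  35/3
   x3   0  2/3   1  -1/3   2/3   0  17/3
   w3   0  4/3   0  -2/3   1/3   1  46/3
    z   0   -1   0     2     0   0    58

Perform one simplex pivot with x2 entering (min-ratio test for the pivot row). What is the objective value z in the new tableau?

Ratio test on column x2 — row 1: (35/3)/(2/3) = 35/2; row 2: (17/3)/(2/3) = 17/2; row 3: (46/3)/(4/3) = 23/2. Minimum is 17/2 at row 2 (x3 leaves); pivot element 2/3.
Pivot on row 2; the z-row RHS becomes 58 − (-1)·(17/2) = 133/2.

133/2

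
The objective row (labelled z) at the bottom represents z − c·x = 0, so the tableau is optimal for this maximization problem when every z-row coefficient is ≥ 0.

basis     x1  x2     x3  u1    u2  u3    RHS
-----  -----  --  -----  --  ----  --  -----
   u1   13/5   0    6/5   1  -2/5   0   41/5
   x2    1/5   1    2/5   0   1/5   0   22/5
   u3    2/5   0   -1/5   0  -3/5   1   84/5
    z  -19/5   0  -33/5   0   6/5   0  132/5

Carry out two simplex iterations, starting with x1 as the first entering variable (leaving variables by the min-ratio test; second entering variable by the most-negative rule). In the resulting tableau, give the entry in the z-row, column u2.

Ratio test on column x1 — row 1: (41/5)/(13/5) = 41/13; row 2: (22/5)/(1/5) = 22; row 3: (84/5)/(2/5) = 42. Minimum is 41/13 at row 1 (u1 leaves); pivot element 13/5.
Divide row 1 by 13/5; eliminate column x1 from the other rows.
Second iteration: most negative z-row entry is -63/13 in column x3, so x3 enters.
Ratio test on column x3 — row 1: (41/13)/(6/13) = 41/6; row 2: (49/13)/(4/13) = 49/4; row 3: entry -5/13 ≤ 0. Minimum is 41/6 at row 1 (x1 leaves); pivot element 6/13.
Divide row 1 by 6/13; eliminate column x3 from the other rows.
After both pivots, the entry at the z-row, column u2 is -1.

-1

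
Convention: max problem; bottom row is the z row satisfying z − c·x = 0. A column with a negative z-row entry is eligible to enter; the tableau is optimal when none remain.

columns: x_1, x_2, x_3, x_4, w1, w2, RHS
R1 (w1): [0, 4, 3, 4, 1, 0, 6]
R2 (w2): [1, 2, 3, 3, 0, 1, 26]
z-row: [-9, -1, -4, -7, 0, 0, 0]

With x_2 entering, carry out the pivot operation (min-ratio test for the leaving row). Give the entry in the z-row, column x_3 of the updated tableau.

Ratio test on column x_2 — row 1: 6/4 = 3/2; row 2: 26/2 = 13. Minimum is 3/2 at row 1 (w1 leaves); pivot element 4.
Divide row 1 by 4; eliminate column x_2 from the other rows.
z-row update in column x_3: -4 − (-1)·(3/4) = -13/4.

-13/4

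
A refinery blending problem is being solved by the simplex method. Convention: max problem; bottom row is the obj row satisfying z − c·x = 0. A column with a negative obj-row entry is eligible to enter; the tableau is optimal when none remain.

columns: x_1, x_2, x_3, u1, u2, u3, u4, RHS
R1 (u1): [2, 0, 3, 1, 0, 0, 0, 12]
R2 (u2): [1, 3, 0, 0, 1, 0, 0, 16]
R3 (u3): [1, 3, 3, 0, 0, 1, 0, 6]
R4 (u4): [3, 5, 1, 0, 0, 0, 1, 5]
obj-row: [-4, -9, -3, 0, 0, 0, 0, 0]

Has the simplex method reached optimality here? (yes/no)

The obj-row has a negative entry -9 in column x_2, so it is not optimal.

no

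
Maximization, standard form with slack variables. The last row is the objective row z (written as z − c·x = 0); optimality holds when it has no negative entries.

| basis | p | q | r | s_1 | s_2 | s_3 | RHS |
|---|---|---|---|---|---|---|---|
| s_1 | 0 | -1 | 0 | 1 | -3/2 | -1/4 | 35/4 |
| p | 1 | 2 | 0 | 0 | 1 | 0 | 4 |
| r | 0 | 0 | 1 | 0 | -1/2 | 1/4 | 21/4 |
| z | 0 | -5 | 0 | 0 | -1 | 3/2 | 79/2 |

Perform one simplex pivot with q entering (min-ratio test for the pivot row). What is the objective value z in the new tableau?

99/2

Ratio test on column q — row 1: entry -1 ≤ 0; row 2: 4/2 = 2; row 3: entry 0 ≤ 0. Minimum is 2 at row 2 (p leaves); pivot element 2.
Pivot on row 2; the z-row RHS becomes 79/2 − (-5)·2 = 99/2.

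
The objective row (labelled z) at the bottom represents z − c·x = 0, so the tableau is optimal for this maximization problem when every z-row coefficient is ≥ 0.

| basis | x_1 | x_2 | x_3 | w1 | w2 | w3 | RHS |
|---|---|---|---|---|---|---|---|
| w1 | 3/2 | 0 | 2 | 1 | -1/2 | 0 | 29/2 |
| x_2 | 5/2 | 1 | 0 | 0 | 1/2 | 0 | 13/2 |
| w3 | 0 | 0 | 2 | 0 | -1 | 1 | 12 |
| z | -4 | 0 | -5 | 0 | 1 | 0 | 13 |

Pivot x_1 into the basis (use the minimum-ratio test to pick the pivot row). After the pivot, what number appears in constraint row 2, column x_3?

0

Ratio test on column x_1 — row 1: (29/2)/(3/2) = 29/3; row 2: (13/2)/(5/2) = 13/5; row 3: entry 0 ≤ 0. Minimum is 13/5 at row 2 (x_2 leaves); pivot element 5/2.
Divide row 2 by 5/2; eliminate column x_1 from the other rows.
In the new row 2, the x_3 entry is the old entry divided by the pivot: 0/(5/2) = 0.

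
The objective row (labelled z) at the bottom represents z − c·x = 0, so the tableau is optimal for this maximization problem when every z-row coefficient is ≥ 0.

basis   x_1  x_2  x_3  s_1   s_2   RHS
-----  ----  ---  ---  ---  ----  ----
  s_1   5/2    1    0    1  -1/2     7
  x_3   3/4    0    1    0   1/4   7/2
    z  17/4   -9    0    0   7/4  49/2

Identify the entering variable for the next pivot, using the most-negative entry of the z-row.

Negative z-row entries: x_2: -9.
The most negative is -9 in column x_2, so x_2 enters.

x_2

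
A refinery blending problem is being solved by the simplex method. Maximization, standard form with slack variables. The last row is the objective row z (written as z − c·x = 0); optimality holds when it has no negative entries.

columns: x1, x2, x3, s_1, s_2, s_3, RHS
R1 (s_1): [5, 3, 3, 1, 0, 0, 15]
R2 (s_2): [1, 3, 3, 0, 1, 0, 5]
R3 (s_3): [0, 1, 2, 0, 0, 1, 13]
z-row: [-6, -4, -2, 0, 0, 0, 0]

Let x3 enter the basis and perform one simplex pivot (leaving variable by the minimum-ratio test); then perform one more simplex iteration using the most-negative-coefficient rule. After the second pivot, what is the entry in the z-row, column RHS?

Ratio test on column x3 — row 1: 15/3 = 5; row 2: 5/3 = 5/3; row 3: 13/2 = 13/2. Minimum is 5/3 at row 2 (s_2 leaves); pivot element 3.
Divide row 2 by 3; eliminate column x3 from the other rows.
Second iteration: most negative z-row entry is -16/3 in column x1, so x1 enters.
Ratio test on column x1 — row 1: 10/4 = 5/2; row 2: (5/3)/(1/3) = 5; row 3: entry -2/3 ≤ 0. Minimum is 5/2 at row 1 (s_1 leaves); pivot element 4.
Divide row 1 by 4; eliminate column x1 from the other rows.
After both pivots, the entry at the z-row, column RHS is 50/3.

50/3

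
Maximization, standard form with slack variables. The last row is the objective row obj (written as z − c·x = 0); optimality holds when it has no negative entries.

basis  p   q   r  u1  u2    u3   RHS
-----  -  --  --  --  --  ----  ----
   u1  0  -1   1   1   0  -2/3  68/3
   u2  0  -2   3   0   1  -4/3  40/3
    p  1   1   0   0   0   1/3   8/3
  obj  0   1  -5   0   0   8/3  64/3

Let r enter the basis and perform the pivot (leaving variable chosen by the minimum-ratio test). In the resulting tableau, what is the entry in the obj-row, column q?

-7/3

Ratio test on column r — row 1: (68/3)/1 = 68/3; row 2: (40/3)/3 = 40/9; row 3: entry 0 ≤ 0. Minimum is 40/9 at row 2 (u2 leaves); pivot element 3.
Divide row 2 by 3; eliminate column r from the other rows.
obj-row update in column q: 1 − (-5)·(-2/3) = -7/3.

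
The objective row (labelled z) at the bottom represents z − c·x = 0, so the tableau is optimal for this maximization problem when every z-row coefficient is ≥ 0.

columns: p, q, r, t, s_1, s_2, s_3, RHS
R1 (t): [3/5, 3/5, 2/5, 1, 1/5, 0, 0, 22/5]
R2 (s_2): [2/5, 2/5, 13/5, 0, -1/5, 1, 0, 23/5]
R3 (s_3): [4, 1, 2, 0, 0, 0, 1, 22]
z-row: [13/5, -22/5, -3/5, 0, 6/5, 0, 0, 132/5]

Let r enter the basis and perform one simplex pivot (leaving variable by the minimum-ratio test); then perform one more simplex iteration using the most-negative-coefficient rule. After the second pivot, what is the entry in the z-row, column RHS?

57

Ratio test on column r — row 1: (22/5)/(2/5) = 11; row 2: (23/5)/(13/5) = 23/13; row 3: 22/2 = 11. Minimum is 23/13 at row 2 (s_2 leaves); pivot element 13/5.
Divide row 2 by 13/5; eliminate column r from the other rows.
Second iteration: most negative z-row entry is -56/13 in column q, so q enters.
Ratio test on column q — row 1: (48/13)/(7/13) = 48/7; row 2: (23/13)/(2/13) = 23/2; row 3: (240/13)/(9/13) = 80/3. Minimum is 48/7 at row 1 (t leaves); pivot element 7/13.
Divide row 1 by 7/13; eliminate column q from the other rows.
After both pivots, the entry at the z-row, column RHS is 57.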